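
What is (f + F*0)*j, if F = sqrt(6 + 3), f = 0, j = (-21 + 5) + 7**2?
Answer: 0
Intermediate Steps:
j = 33 (j = -16 + 49 = 33)
F = 3 (F = sqrt(9) = 3)
(f + F*0)*j = (0 + 3*0)*33 = (0 + 0)*33 = 0*33 = 0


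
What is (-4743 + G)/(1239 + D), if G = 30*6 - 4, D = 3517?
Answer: -4567/4756 ≈ -0.96026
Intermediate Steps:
G = 176 (G = 180 - 4 = 176)
(-4743 + G)/(1239 + D) = (-4743 + 176)/(1239 + 3517) = -4567/4756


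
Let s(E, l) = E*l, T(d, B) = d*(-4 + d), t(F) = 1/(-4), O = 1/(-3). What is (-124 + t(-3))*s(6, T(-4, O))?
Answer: -23856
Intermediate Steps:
O = -⅓ ≈ -0.33333
t(F) = -¼
(-124 + t(-3))*s(6, T(-4, O)) = (-124 - ¼)*(6*(-4*(-4 - 4))) = -1491*(-4*(-8))/2 = -1491*32/2 = -497/4*192 = -23856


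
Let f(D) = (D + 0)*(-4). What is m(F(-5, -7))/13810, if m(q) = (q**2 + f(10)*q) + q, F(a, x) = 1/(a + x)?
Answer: 469/1988640 ≈ 0.00023584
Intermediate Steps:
f(D) = -4*D (f(D) = D*(-4) = -4*D)
m(q) = q**2 - 39*q (m(q) = (q**2 + (-4*10)*q) + q = (q**2 - 40*q) + q = q**2 - 39*q)
m(F(-5, -7))/13810 = ((-39 + 1/(-5 - 7))/(-5 - 7))/13810 = ((-39 + 1/(-12))/(-12))*(1/13810) = -(-39 - 1/12)/12*(1/13810) = -1/12*(-469/12)*(1/13810) = (469/144)*(1/13810) = 469/1988640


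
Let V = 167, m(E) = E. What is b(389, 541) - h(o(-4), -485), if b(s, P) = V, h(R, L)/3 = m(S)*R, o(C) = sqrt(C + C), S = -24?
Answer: 167 + 144*I*sqrt(2) ≈ 167.0 + 203.65*I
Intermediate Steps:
o(C) = sqrt(2)*sqrt(C) (o(C) = sqrt(2*C) = sqrt(2)*sqrt(C))
h(R, L) = -72*R (h(R, L) = 3*(-24*R) = -72*R)
b(s, P) = 167
b(389, 541) - h(o(-4), -485) = 167 - (-72)*sqrt(2)*sqrt(-4) = 167 - (-72)*sqrt(2)*(2*I) = 167 - (-72)*2*I*sqrt(2) = 167 - (-144)*I*sqrt(2) = 167 + 144*I*sqrt(2)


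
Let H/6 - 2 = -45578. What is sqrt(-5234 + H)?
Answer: 31*I*sqrt(290) ≈ 527.91*I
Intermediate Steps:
H = -273456 (H = 12 + 6*(-45578) = 12 - 273468 = -273456)
sqrt(-5234 + H) = sqrt(-5234 - 273456) = sqrt(-278690) = 31*I*sqrt(290)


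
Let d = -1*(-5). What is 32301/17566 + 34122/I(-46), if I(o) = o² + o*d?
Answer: 330153369/16564738 ≈ 19.931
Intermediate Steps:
d = 5
I(o) = o² + 5*o (I(o) = o² + o*5 = o² + 5*o)
32301/17566 + 34122/I(-46) = 32301/17566 + 34122/((-46*(5 - 46))) = 32301*(1/17566) + 34122/((-46*(-41))) = 32301/17566 + 34122/1886 = 32301/17566 + 34122*(1/1886) = 32301/17566 + 17061/943 = 330153369/16564738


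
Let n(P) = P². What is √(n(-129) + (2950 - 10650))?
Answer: √8941 ≈ 94.557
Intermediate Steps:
√(n(-129) + (2950 - 10650)) = √((-129)² + (2950 - 10650)) = √(16641 - 7700) = √8941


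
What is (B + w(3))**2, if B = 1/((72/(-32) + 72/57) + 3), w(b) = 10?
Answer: 2579236/23409 ≈ 110.18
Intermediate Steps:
B = 76/153 (B = 1/((72*(-1/32) + 72*(1/57)) + 3) = 1/((-9/4 + 24/19) + 3) = 1/(-75/76 + 3) = 1/(153/76) = 76/153 ≈ 0.49673)
(B + w(3))**2 = (76/153 + 10)**2 = (1606/153)**2 = 2579236/23409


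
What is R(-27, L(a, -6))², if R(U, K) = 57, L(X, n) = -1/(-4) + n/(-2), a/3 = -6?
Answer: 3249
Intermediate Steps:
a = -18 (a = 3*(-6) = -18)
L(X, n) = ¼ - n/2 (L(X, n) = -1*(-¼) + n*(-½) = ¼ - n/2)
R(-27, L(a, -6))² = 57² = 3249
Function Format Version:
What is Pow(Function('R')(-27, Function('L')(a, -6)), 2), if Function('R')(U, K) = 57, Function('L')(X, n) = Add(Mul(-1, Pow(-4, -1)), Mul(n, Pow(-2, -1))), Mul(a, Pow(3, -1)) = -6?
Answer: 3249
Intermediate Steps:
a = -18 (a = Mul(3, -6) = -18)
Function('L')(X, n) = Add(Rational(1, 4), Mul(Rational(-1, 2), n)) (Function('L')(X, n) = Add(Mul(-1, Rational(-1, 4)), Mul(n, Rational(-1, 2))) = Add(Rational(1, 4), Mul(Rational(-1, 2), n)))
Pow(Function('R')(-27, Function('L')(a, -6)), 2) = Pow(57, 2) = 3249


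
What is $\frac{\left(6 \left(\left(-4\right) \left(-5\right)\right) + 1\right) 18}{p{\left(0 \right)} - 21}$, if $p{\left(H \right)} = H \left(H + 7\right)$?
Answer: $- \frac{726}{7} \approx -103.71$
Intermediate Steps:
$p{\left(H \right)} = H \left(7 + H\right)$
$\frac{\left(6 \left(\left(-4\right) \left(-5\right)\right) + 1\right) 18}{p{\left(0 \right)} - 21} = \frac{\left(6 \left(\left(-4\right) \left(-5\right)\right) + 1\right) 18}{0 \left(7 + 0\right) - 21} = \frac{\left(6 \cdot 20 + 1\right) 18}{0 \cdot 7 - 21} = \frac{\left(120 + 1\right) 18}{0 - 21} = \frac{121 \cdot 18}{-21} = 2178 \left(- \frac{1}{21}\right) = - \frac{726}{7}$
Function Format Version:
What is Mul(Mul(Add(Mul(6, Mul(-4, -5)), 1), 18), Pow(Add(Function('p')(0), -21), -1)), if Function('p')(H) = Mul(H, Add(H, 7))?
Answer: Rational(-726, 7) ≈ -103.71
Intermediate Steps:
Function('p')(H) = Mul(H, Add(7, H))
Mul(Mul(Add(Mul(6, Mul(-4, -5)), 1), 18), Pow(Add(Function('p')(0), -21), -1)) = Mul(Mul(Add(Mul(6, Mul(-4, -5)), 1), 18), Pow(Add(Mul(0, Add(7, 0)), -21), -1)) = Mul(Mul(Add(Mul(6, 20), 1), 18), Pow(Add(Mul(0, 7), -21), -1)) = Mul(Mul(Add(120, 1), 18), Pow(Add(0, -21), -1)) = Mul(Mul(121, 18), Pow(-21, -1)) = Mul(2178, Rational(-1, 21)) = Rational(-726, 7)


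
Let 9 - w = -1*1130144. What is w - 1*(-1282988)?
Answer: 2413141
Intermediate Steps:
w = 1130153 (w = 9 - (-1)*1130144 = 9 - 1*(-1130144) = 9 + 1130144 = 1130153)
w - 1*(-1282988) = 1130153 - 1*(-1282988) = 1130153 + 1282988 = 2413141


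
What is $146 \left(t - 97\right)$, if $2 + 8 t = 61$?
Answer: $- \frac{52341}{4} \approx -13085.0$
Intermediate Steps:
$t = \frac{59}{8}$ ($t = - \frac{1}{4} + \frac{1}{8} \cdot 61 = - \frac{1}{4} + \frac{61}{8} = \frac{59}{8} \approx 7.375$)
$146 \left(t - 97\right) = 146 \left(\frac{59}{8} - 97\right) = 146 \left(- \frac{717}{8}\right) = - \frac{52341}{4}$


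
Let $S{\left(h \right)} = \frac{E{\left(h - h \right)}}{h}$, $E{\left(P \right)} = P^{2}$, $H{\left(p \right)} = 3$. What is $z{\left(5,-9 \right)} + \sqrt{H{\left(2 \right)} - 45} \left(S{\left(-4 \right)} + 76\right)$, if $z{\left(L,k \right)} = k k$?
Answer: $81 + 76 i \sqrt{42} \approx 81.0 + 492.54 i$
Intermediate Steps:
$z{\left(L,k \right)} = k^{2}$
$S{\left(h \right)} = 0$ ($S{\left(h \right)} = \frac{\left(h - h\right)^{2}}{h} = \frac{0^{2}}{h} = \frac{0}{h} = 0$)
$z{\left(5,-9 \right)} + \sqrt{H{\left(2 \right)} - 45} \left(S{\left(-4 \right)} + 76\right) = \left(-9\right)^{2} + \sqrt{3 - 45} \left(0 + 76\right) = 81 + \sqrt{-42} \cdot 76 = 81 + i \sqrt{42} \cdot 76 = 81 + 76 i \sqrt{42}$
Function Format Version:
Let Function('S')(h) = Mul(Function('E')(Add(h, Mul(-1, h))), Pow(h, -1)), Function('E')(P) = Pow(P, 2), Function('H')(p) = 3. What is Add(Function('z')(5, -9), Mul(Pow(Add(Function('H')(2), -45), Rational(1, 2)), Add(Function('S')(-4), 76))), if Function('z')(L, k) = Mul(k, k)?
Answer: Add(81, Mul(76, I, Pow(42, Rational(1, 2)))) ≈ Add(81.000, Mul(492.54, I))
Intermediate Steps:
Function('z')(L, k) = Pow(k, 2)
Function('S')(h) = 0 (Function('S')(h) = Mul(Pow(Add(h, Mul(-1, h)), 2), Pow(h, -1)) = Mul(Pow(0, 2), Pow(h, -1)) = Mul(0, Pow(h, -1)) = 0)
Add(Function('z')(5, -9), Mul(Pow(Add(Function('H')(2), -45), Rational(1, 2)), Add(Function('S')(-4), 76))) = Add(Pow(-9, 2), Mul(Pow(Add(3, -45), Rational(1, 2)), Add(0, 76))) = Add(81, Mul(Pow(-42, Rational(1, 2)), 76)) = Add(81, Mul(Mul(I, Pow(42, Rational(1, 2))), 76)) = Add(81, Mul(76, I, Pow(42, Rational(1, 2))))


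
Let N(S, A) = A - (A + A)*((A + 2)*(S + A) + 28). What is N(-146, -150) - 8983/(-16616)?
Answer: 218511209383/16616 ≈ 1.3151e+7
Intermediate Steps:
N(S, A) = A - 2*A*(28 + (2 + A)*(A + S)) (N(S, A) = A - 2*A*((2 + A)*(A + S) + 28) = A - 2*A*(28 + (2 + A)*(A + S)))
N(-146, -150) - 8983/(-16616) = -1*(-150)*(55 + 2*(-150)**2 + 4*(-150) + 4*(-146) + 2*(-150)*(-146)) - 8983/(-16616) = -1*(-150)*(55 + 2*22500 - 600 - 584 + 43800) - 8983*(-1/16616) = -1*(-150)*(55 + 45000 - 600 - 584 + 43800) + 8983/16616 = -1*(-150)*87671 + 8983/16616 = 13150650 + 8983/16616 = 218511209383/16616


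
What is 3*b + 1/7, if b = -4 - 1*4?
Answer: -167/7 ≈ -23.857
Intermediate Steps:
b = -8 (b = -4 - 4 = -8)
3*b + 1/7 = 3*(-8) + 1/7 = -24 + ⅐ = -167/7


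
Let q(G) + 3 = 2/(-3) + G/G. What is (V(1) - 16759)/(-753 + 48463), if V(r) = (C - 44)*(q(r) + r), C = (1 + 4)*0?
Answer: -50057/143130 ≈ -0.34973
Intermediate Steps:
q(G) = -8/3 (q(G) = -3 + (2/(-3) + G/G) = -3 + (2*(-⅓) + 1) = -3 + (-⅔ + 1) = -3 + ⅓ = -8/3)
C = 0 (C = 5*0 = 0)
V(r) = 352/3 - 44*r (V(r) = (0 - 44)*(-8/3 + r) = -44*(-8/3 + r) = 352/3 - 44*r)
(V(1) - 16759)/(-753 + 48463) = ((352/3 - 44*1) - 16759)/(-753 + 48463) = ((352/3 - 44) - 16759)/47710 = (220/3 - 16759)*(1/47710) = -50057/3*1/47710 = -50057/143130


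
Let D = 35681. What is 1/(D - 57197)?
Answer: -1/21516 ≈ -4.6477e-5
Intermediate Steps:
1/(D - 57197) = 1/(35681 - 57197) = 1/(-21516) = -1/21516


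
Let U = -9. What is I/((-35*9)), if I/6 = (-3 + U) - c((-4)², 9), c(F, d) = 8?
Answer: 8/21 ≈ 0.38095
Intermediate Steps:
I = -120 (I = 6*((-3 - 9) - 1*8) = 6*(-12 - 8) = 6*(-20) = -120)
I/((-35*9)) = -120/(-35*9) = -120/(-315) = -1/315*(-120) = 8/21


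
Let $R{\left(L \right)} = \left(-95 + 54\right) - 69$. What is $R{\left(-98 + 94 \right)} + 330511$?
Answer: $330401$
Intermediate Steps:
$R{\left(L \right)} = -110$ ($R{\left(L \right)} = -41 - 69 = -110$)
$R{\left(-98 + 94 \right)} + 330511 = -110 + 330511 = 330401$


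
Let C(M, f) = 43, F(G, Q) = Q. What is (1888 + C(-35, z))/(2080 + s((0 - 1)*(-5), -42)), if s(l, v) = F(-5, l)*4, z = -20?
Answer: 1931/2100 ≈ 0.91952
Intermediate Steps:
s(l, v) = 4*l (s(l, v) = l*4 = 4*l)
(1888 + C(-35, z))/(2080 + s((0 - 1)*(-5), -42)) = (1888 + 43)/(2080 + 4*((0 - 1)*(-5))) = 1931/(2080 + 4*(-1*(-5))) = 1931/(2080 + 4*5) = 1931/(2080 + 20) = 1931/2100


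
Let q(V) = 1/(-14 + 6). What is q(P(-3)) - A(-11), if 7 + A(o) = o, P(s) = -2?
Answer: 143/8 ≈ 17.875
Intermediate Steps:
q(V) = -1/8 (q(V) = 1/(-8) = -1/8)
A(o) = -7 + o
q(P(-3)) - A(-11) = -1/8 - (-7 - 11) = -1/8 - 1*(-18) = -1/8 + 18 = 143/8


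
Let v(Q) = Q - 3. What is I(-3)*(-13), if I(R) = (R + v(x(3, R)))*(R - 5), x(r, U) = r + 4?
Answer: 104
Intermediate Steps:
x(r, U) = 4 + r
v(Q) = -3 + Q
I(R) = (-5 + R)*(4 + R) (I(R) = (R + (-3 + (4 + 3)))*(R - 5) = (R + (-3 + 7))*(-5 + R) = (R + 4)*(-5 + R) = (4 + R)*(-5 + R) = (-5 + R)*(4 + R))
I(-3)*(-13) = (-20 + (-3)² - 1*(-3))*(-13) = (-20 + 9 + 3)*(-13) = -8*(-13) = 104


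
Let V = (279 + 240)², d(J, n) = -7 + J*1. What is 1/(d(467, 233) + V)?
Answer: 1/269821 ≈ 3.7062e-6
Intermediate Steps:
d(J, n) = -7 + J
V = 269361 (V = 519² = 269361)
1/(d(467, 233) + V) = 1/((-7 + 467) + 269361) = 1/(460 + 269361) = 1/269821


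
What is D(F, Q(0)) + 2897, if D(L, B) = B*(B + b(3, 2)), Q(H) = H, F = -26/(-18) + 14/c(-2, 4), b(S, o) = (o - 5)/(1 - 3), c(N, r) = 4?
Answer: 2897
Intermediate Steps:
b(S, o) = 5/2 - o/2 (b(S, o) = (-5 + o)/(-2) = (-5 + o)*(-½) = 5/2 - o/2)
F = 89/18 (F = -26/(-18) + 14/4 = -26*(-1/18) + 14*(¼) = 13/9 + 7/2 = 89/18 ≈ 4.9444)
D(L, B) = B*(3/2 + B) (D(L, B) = B*(B + (5/2 - ½*2)) = B*(B + (5/2 - 1)) = B*(B + 3/2) = B*(3/2 + B))
D(F, Q(0)) + 2897 = (½)*0*(3 + 2*0) + 2897 = (½)*0*(3 + 0) + 2897 = (½)*0*3 + 2897 = 0 + 2897 = 2897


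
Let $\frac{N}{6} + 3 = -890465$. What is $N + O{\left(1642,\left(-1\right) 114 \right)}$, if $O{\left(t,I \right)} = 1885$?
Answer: $-5340923$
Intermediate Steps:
$N = -5342808$ ($N = -18 + 6 \left(-890465\right) = -18 - 5342790 = -5342808$)
$N + O{\left(1642,\left(-1\right) 114 \right)} = -5342808 + 1885 = -5340923$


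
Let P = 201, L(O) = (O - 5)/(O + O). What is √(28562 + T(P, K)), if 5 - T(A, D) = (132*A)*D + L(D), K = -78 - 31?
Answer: √34699107742/109 ≈ 1709.0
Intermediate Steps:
L(O) = (-5 + O)/(2*O) (L(O) = (-5 + O)/((2*O)) = (-5 + O)*(1/(2*O)) = (-5 + O)/(2*O))
K = -109
T(A, D) = 5 - 132*A*D - (-5 + D)/(2*D) (T(A, D) = 5 - ((132*A)*D + (-5 + D)/(2*D)) = 5 - (132*A*D + (-5 + D)/(2*D)) = 5 - ((-5 + D)/(2*D) + 132*A*D) = 5 + (-132*A*D - (-5 + D)/(2*D)) = 5 - 132*A*D - (-5 + D)/(2*D))
√(28562 + T(P, K)) = √(28562 + (9/2 + (5/2)/(-109) - 132*201*(-109))) = √(28562 + (9/2 + (5/2)*(-1/109) + 2891988)) = √(28562 + (9/2 - 5/218 + 2891988)) = √(28562 + 315227180/109) = √(318340438/109) = √34699107742/109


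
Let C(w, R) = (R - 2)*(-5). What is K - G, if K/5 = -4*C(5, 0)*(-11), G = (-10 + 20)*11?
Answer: 2090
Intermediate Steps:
G = 110 (G = 10*11 = 110)
C(w, R) = 10 - 5*R (C(w, R) = (-2 + R)*(-5) = 10 - 5*R)
K = 2200 (K = 5*(-4*(10 - 5*0)*(-11)) = 5*(-4*(10 + 0)*(-11)) = 5*(-4*10*(-11)) = 5*(-40*(-11)) = 5*440 = 2200)
K - G = 2200 - 1*110 = 2200 - 110 = 2090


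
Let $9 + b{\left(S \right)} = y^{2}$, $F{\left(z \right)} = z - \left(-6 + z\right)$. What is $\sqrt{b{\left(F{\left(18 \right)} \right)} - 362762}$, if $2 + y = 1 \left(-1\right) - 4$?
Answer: $i \sqrt{362722} \approx 602.26 i$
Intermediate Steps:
$y = -7$ ($y = -2 + \left(1 \left(-1\right) - 4\right) = -2 - 5 = -7$)
$F{\left(z \right)} = 6$
$b{\left(S \right)} = 40$ ($b{\left(S \right)} = -9 + \left(-7\right)^{2} = -9 + 49 = 40$)
$\sqrt{b{\left(F{\left(18 \right)} \right)} - 362762} = \sqrt{40 - 362762} = \sqrt{-362722} = i \sqrt{362722}$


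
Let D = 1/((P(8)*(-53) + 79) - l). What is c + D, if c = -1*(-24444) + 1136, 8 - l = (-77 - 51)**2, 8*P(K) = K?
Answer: 419563161/16402 ≈ 25580.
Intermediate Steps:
P(K) = K/8
l = -16376 (l = 8 - (-77 - 51)**2 = 8 - 1*(-128)**2 = 8 - 1*16384 = 8 - 16384 = -16376)
D = 1/16402 (D = 1/((((1/8)*8)*(-53) + 79) - 1*(-16376)) = 1/((1*(-53) + 79) + 16376) = 1/((-53 + 79) + 16376) = 1/(26 + 16376) = 1/16402 ≈ 6.0968e-5)
c = 25580 (c = 24444 + 1136 = 25580)
c + D = 25580 + 1/16402 = 419563161/16402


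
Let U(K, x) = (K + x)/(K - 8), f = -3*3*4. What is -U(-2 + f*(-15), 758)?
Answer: -648/265 ≈ -2.4453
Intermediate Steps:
f = -36 (f = -9*4 = -36)
U(K, x) = (K + x)/(-8 + K)
-U(-2 + f*(-15), 758) = -((-2 - 36*(-15)) + 758)/(-8 + (-2 - 36*(-15))) = -((-2 + 540) + 758)/(-8 + (-2 + 540)) = -(538 + 758)/(-8 + 538) = -1296/530 = -1*648/265 = -648/265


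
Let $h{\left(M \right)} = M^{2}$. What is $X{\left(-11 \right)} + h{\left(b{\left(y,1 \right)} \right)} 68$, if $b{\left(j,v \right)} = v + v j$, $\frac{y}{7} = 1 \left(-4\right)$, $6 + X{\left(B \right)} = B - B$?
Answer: $49566$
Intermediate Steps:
$X{\left(B \right)} = -6$ ($X{\left(B \right)} = -6 + \left(B - B\right) = -6 + 0 = -6$)
$y = -28$ ($y = 7 \cdot 1 \left(-4\right) = 7 \left(-4\right) = -28$)
$b{\left(j,v \right)} = v + j v$
$X{\left(-11 \right)} + h{\left(b{\left(y,1 \right)} \right)} 68 = -6 + \left(1 \left(1 - 28\right)\right)^{2} \cdot 68 = -6 + \left(1 \left(-27\right)\right)^{2} \cdot 68 = -6 + \left(-27\right)^{2} \cdot 68 = -6 + 729 \cdot 68 = -6 + 49572 = 49566$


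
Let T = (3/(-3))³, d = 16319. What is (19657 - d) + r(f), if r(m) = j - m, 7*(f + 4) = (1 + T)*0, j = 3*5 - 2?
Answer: 3355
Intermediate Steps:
T = -1 (T = (3*(-⅓))³ = (-1)³ = -1)
j = 13 (j = 15 - 2 = 13)
f = -4 (f = -4 + ((1 - 1)*0)/7 = -4 + (0*0)/7 = -4 + (⅐)*0 = -4 + 0 = -4)
r(m) = 13 - m
(19657 - d) + r(f) = (19657 - 1*16319) + (13 - 1*(-4)) = (19657 - 16319) + (13 + 4) = 3338 + 17 = 3355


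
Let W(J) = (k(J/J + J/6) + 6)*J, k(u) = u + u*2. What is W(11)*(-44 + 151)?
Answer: 34133/2 ≈ 17067.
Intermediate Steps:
k(u) = 3*u (k(u) = u + 2*u = 3*u)
W(J) = J*(9 + J/2) (W(J) = (3*(J/J + J/6) + 6)*J = (3*(1 + J*(⅙)) + 6)*J = (3*(1 + J/6) + 6)*J = ((3 + J/2) + 6)*J = (9 + J/2)*J = J*(9 + J/2))
W(11)*(-44 + 151) = ((½)*11*(18 + 11))*(-44 + 151) = ((½)*11*29)*107 = (319/2)*107 = 34133/2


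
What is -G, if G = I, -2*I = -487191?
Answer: -487191/2 ≈ -2.4360e+5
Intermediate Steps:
I = 487191/2 (I = -½*(-487191) = 487191/2 ≈ 2.4360e+5)
G = 487191/2 ≈ 2.4360e+5
-G = -1*487191/2 = -487191/2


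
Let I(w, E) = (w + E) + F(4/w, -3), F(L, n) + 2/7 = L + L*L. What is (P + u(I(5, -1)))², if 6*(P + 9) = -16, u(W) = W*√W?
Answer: 13170071647/48234375 - 1804*√6314/525 ≈ 0.0012345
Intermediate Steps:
F(L, n) = -2/7 + L + L² (F(L, n) = -2/7 + (L + L*L) = -2/7 + (L + L²) = -2/7 + L + L²)
I(w, E) = -2/7 + E + w + 4/w + 16/w² (I(w, E) = (w + E) + (-2/7 + 4/w + (4/w)²) = (E + w) + (-2/7 + 4/w + 16/w²) = -2/7 + E + w + 4/w + 16/w²)
u(W) = W^(3/2)
P = -35/3 (P = -9 + (⅙)*(-16) = -9 - 8/3 = -35/3 ≈ -11.667)
(P + u(I(5, -1)))² = (-35/3 + (-2/7 - 1 + 5 + 4/5 + 16/5²)^(3/2))² = (-35/3 + (-2/7 - 1 + 5 + 4*(⅕) + 16*(1/25))^(3/2))² = (-35/3 + (-2/7 - 1 + 5 + ⅘ + 16/25)^(3/2))² = (-35/3 + (902/175)^(3/2))² = (-35/3 + 902*√6314/6125)²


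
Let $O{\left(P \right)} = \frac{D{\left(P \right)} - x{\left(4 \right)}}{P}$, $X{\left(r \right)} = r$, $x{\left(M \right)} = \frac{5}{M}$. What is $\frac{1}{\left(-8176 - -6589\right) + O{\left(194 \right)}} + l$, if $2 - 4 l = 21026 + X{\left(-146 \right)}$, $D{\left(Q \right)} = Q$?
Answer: $- \frac{12847706851}{2461482} \approx -5219.5$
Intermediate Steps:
$O{\left(P \right)} = \frac{- \frac{5}{4} + P}{P}$ ($O{\left(P \right)} = \frac{P - \frac{5}{4}}{P} = \frac{- \frac{5}{4} + P}{P}$)
$l = - \frac{10439}{2}$ ($l = \frac{1}{2} - \frac{21026 - 146}{4} = \frac{1}{2} - 5220 = - \frac{10439}{2} \approx -5219.5$)
$\frac{1}{\left(-8176 - -6589\right) + O{\left(194 \right)}} + l = \frac{1}{\left(-8176 - -6589\right) + \frac{- \frac{5}{4} + 194}{194}} - \frac{10439}{2} = \frac{1}{\left(-8176 + 6589\right) + \frac{1}{194} \cdot \frac{771}{4}} - \frac{10439}{2} = \frac{1}{-1587 + \frac{771}{776}} - \frac{10439}{2} = \frac{1}{- \frac{1230741}{776}} - \frac{10439}{2} = - \frac{776}{1230741} - \frac{10439}{2} = - \frac{12847706851}{2461482}$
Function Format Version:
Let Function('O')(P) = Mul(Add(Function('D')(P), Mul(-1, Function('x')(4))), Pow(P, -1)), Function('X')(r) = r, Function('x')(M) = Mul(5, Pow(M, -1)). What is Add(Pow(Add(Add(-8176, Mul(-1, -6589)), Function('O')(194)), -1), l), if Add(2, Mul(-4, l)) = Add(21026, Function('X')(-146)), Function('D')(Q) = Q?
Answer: Rational(-12847706851, 2461482) ≈ -5219.5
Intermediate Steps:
Function('O')(P) = Mul(Pow(P, -1), Add(Rational(-5, 4), P)) (Function('O')(P) = Mul(Add(P, Mul(-1, Mul(5, Pow(4, -1)))), Pow(P, -1)) = Mul(Add(P, Mul(-1, Mul(5, Rational(1, 4)))), Pow(P, -1)) = Mul(Add(P, Mul(-1, Rational(5, 4))), Pow(P, -1)) = Mul(Add(P, Rational(-5, 4)), Pow(P, -1)) = Mul(Add(Rational(-5, 4), P), Pow(P, -1)) = Mul(Pow(P, -1), Add(Rational(-5, 4), P)))
l = Rational(-10439, 2) (l = Add(Rational(1, 2), Mul(Rational(-1, 4), Add(21026, -146))) = Add(Rational(1, 2), Mul(Rational(-1, 4), 20880)) = Add(Rational(1, 2), -5220) = Rational(-10439, 2) ≈ -5219.5)
Add(Pow(Add(Add(-8176, Mul(-1, -6589)), Function('O')(194)), -1), l) = Add(Pow(Add(Add(-8176, Mul(-1, -6589)), Mul(Pow(194, -1), Add(Rational(-5, 4), 194))), -1), Rational(-10439, 2)) = Add(Pow(Add(Add(-8176, 6589), Mul(Rational(1, 194), Rational(771, 4))), -1), Rational(-10439, 2)) = Add(Pow(Add(-1587, Rational(771, 776)), -1), Rational(-10439, 2)) = Add(Pow(Rational(-1230741, 776), -1), Rational(-10439, 2)) = Add(Rational(-776, 1230741), Rational(-10439, 2)) = Rational(-12847706851, 2461482)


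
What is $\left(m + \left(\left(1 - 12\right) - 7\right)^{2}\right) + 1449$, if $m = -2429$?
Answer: $-656$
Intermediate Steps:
$\left(m + \left(\left(1 - 12\right) - 7\right)^{2}\right) + 1449 = \left(-2429 + \left(\left(1 - 12\right) - 7\right)^{2}\right) + 1449 = \left(-2429 + \left(-11 - 7\right)^{2}\right) + 1449 = \left(-2429 + \left(-18\right)^{2}\right) + 1449 = \left(-2429 + 324\right) + 1449 = -2105 + 1449 = -656$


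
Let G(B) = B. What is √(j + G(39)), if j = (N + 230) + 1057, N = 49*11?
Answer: √1865 ≈ 43.186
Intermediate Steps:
N = 539
j = 1826 (j = (539 + 230) + 1057 = 769 + 1057 = 1826)
√(j + G(39)) = √(1826 + 39) = √1865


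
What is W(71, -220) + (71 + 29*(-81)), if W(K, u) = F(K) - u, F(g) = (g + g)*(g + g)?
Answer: 18106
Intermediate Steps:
F(g) = 4*g² (F(g) = (2*g)*(2*g) = 4*g²)
W(K, u) = -u + 4*K² (W(K, u) = 4*K² - u = -u + 4*K²)
W(71, -220) + (71 + 29*(-81)) = (-1*(-220) + 4*71²) + (71 + 29*(-81)) = (220 + 4*5041) + (71 - 2349) = (220 + 20164) - 2278 = 20384 - 2278 = 18106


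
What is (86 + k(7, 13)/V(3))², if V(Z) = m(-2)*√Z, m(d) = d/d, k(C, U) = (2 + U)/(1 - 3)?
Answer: 29659/4 - 430*√3 ≈ 6670.0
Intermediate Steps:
k(C, U) = -1 - U/2 (k(C, U) = (2 + U)/(-2) = (2 + U)*(-½) = -1 - U/2)
m(d) = 1
V(Z) = √Z (V(Z) = 1*√Z = √Z)
(86 + k(7, 13)/V(3))² = (86 + (-1 - ½*13)/(√3))² = (86 + (-1 - 13/2)*(√3/3))² = (86 - 5*√3/2)²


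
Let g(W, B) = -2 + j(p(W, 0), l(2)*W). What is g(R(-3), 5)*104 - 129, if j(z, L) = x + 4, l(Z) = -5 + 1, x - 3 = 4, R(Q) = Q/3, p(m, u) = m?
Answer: 807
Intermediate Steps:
R(Q) = Q/3 (R(Q) = Q*(⅓) = Q/3)
x = 7 (x = 3 + 4 = 7)
l(Z) = -4
j(z, L) = 11 (j(z, L) = 7 + 4 = 11)
g(W, B) = 9 (g(W, B) = -2 + 11 = 9)
g(R(-3), 5)*104 - 129 = 9*104 - 129 = 936 - 129 = 807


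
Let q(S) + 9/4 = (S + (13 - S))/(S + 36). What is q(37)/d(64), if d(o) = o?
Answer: -605/18688 ≈ -0.032374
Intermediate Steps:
q(S) = -9/4 + 13/(36 + S) (q(S) = -9/4 + (S + (13 - S))/(S + 36) = -9/4 + 13/(36 + S))
q(37)/d(64) = ((-272 - 9*37)/(4*(36 + 37)))/64 = ((1/4)*(-272 - 333)/73)*(1/64) = ((1/4)*(1/73)*(-605))*(1/64) = -605/292*1/64 = -605/18688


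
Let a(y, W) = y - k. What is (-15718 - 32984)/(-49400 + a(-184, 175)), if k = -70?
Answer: 24351/24757 ≈ 0.98360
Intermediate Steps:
a(y, W) = 70 + y (a(y, W) = y - 1*(-70) = y + 70 = 70 + y)
(-15718 - 32984)/(-49400 + a(-184, 175)) = (-15718 - 32984)/(-49400 + (70 - 184)) = -48702/(-49400 - 114) = -48702/(-49514) = -48702*(-1/49514) = 24351/24757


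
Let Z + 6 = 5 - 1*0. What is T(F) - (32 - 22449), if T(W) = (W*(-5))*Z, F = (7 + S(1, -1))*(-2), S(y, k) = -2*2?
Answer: 22387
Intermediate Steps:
Z = -1 (Z = -6 + (5 - 1*0) = -6 + (5 + 0) = -6 + 5 = -1)
S(y, k) = -4
F = -6 (F = (7 - 4)*(-2) = 3*(-2) = -6)
T(W) = 5*W (T(W) = (W*(-5))*(-1) = -5*W*(-1) = 5*W)
T(F) - (32 - 22449) = 5*(-6) - (32 - 22449) = -30 - 1*(-22417) = -30 + 22417 = 22387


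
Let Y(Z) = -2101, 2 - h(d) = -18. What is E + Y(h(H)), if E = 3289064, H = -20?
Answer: 3286963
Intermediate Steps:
h(d) = 20 (h(d) = 2 - 1*(-18) = 2 + 18 = 20)
E + Y(h(H)) = 3289064 - 2101 = 3286963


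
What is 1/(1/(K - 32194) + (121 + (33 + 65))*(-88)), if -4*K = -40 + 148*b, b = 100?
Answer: -35884/691556449 ≈ -5.1889e-5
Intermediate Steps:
K = -3690 (K = -(-40 + 148*100)/4 = -(-40 + 14800)/4 = -¼*14760 = -3690)
1/(1/(K - 32194) + (121 + (33 + 65))*(-88)) = 1/(1/(-3690 - 32194) + (121 + (33 + 65))*(-88)) = 1/(1/(-35884) + (121 + 98)*(-88)) = 1/(-1/35884 + 219*(-88)) = 1/(-1/35884 - 19272) = 1/(-691556449/35884) = -35884/691556449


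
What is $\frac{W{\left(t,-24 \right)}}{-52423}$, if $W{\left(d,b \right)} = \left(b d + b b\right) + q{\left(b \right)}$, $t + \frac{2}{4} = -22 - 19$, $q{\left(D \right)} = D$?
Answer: $- \frac{1548}{52423} \approx -0.029529$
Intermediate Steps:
$t = - \frac{83}{2}$ ($t = - \frac{1}{2} - 41 = - \frac{83}{2} \approx -41.5$)
$W{\left(d,b \right)} = b + b^{2} + b d$ ($W{\left(d,b \right)} = \left(b d + b b\right) + b = \left(b d + b^{2}\right) + b = \left(b^{2} + b d\right) + b = b + b^{2} + b d$)
$\frac{W{\left(t,-24 \right)}}{-52423} = \frac{\left(-24\right) \left(1 - 24 - \frac{83}{2}\right)}{-52423} = \left(-24\right) \left(- \frac{129}{2}\right) \left(- \frac{1}{52423}\right) = 1548 \left(- \frac{1}{52423}\right) = - \frac{1548}{52423}$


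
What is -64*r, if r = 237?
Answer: -15168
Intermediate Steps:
-64*r = -64*237 = -15168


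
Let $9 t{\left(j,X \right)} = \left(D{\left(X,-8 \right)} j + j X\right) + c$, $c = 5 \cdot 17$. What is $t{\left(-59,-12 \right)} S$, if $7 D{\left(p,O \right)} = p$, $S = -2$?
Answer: $- \frac{12518}{63} \approx -198.7$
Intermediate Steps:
$c = 85$
$D{\left(p,O \right)} = \frac{p}{7}$
$t{\left(j,X \right)} = \frac{85}{9} + \frac{8 X j}{63}$ ($t{\left(j,X \right)} = \frac{\left(\frac{X}{7} j + j X\right) + 85}{9} = \frac{\left(\frac{X j}{7} + X j\right) + 85}{9} = \frac{\frac{8 X j}{7} + 85}{9} = \frac{85 + \frac{8 X j}{7}}{9} = \frac{85}{9} + \frac{8 X j}{63}$)
$t{\left(-59,-12 \right)} S = \left(\frac{85}{9} + \frac{8}{63} \left(-12\right) \left(-59\right)\right) \left(-2\right) = \left(\frac{85}{9} + \frac{1888}{21}\right) \left(-2\right) = \frac{6259}{63} \left(-2\right) = - \frac{12518}{63}$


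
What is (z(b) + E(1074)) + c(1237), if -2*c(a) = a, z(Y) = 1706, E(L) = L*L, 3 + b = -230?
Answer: 2309127/2 ≈ 1.1546e+6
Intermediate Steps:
b = -233 (b = -3 - 230 = -233)
E(L) = L²
c(a) = -a/2
(z(b) + E(1074)) + c(1237) = (1706 + 1074²) - ½*1237 = (1706 + 1153476) - 1237/2 = 1155182 - 1237/2 = 2309127/2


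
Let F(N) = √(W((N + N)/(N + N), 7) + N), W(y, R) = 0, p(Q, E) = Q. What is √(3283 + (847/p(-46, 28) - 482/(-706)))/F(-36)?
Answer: -I*√860962288862/97428 ≈ -9.5238*I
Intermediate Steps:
F(N) = √N (F(N) = √(0 + N) = √N)
√(3283 + (847/p(-46, 28) - 482/(-706)))/F(-36) = √(3283 + (847/(-46) - 482/(-706)))/(√(-36)) = √(3283 + (847*(-1/46) - 482*(-1/706)))/((6*I)) = √(3283 + (-847/46 + 241/353))*(-I/6) = √(3283 - 287905/16238)*(-I/6) = √(53021449/16238)*(-I/6) = (√860962288862/16238)*(-I/6) = -I*√860962288862/97428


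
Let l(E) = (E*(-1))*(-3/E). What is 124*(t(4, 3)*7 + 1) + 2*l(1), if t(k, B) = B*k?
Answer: 10546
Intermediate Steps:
l(E) = 3 (l(E) = (-E)*(-3/E) = 3)
124*(t(4, 3)*7 + 1) + 2*l(1) = 124*((3*4)*7 + 1) + 2*3 = 124*(12*7 + 1) + 6 = 124*(84 + 1) + 6 = 124*85 + 6 = 10540 + 6 = 10546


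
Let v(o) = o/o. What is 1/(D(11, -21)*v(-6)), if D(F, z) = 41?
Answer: 1/41 ≈ 0.024390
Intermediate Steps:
v(o) = 1
1/(D(11, -21)*v(-6)) = 1/(41*1) = 1/41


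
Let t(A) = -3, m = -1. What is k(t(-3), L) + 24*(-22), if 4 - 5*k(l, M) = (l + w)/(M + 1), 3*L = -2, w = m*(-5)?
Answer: -2642/5 ≈ -528.40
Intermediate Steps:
w = 5 (w = -1*(-5) = 5)
L = -⅔ (L = (⅓)*(-2) = -⅔ ≈ -0.66667)
k(l, M) = ⅘ - (5 + l)/(5*(1 + M)) (k(l, M) = ⅘ - (l + 5)/(5*(M + 1)) = ⅘ - (5 + l)/(5*(1 + M)))
k(t(-3), L) + 24*(-22) = (-1 - 1*(-3) + 4*(-⅔))/(5*(1 - ⅔)) + 24*(-22) = (-1 + 3 - 8/3)/(5*(⅓)) - 528 = (⅕)*3*(-⅔) - 528 = -⅖ - 528 = -2642/5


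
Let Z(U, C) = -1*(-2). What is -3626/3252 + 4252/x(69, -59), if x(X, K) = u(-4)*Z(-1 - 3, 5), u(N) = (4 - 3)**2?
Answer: 3455063/1626 ≈ 2124.9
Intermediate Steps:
u(N) = 1 (u(N) = 1**2 = 1)
Z(U, C) = 2
x(X, K) = 2 (x(X, K) = 1*2 = 2)
-3626/3252 + 4252/x(69, -59) = -3626/3252 + 4252/2 = -3626*1/3252 + 4252*(1/2) = -1813/1626 + 2126 = 3455063/1626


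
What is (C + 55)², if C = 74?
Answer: 16641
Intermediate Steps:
(C + 55)² = (74 + 55)² = 129² = 16641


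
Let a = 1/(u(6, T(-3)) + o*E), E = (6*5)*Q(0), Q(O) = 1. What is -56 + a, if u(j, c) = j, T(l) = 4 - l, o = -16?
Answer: -26545/474 ≈ -56.002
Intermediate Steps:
E = 30 (E = (6*5)*1 = 30*1 = 30)
a = -1/474 (a = 1/(6 - 16*30) = 1/(6 - 480) = 1/(-474) = -1/474 ≈ -0.0021097)
-56 + a = -56 - 1/474 = -26545/474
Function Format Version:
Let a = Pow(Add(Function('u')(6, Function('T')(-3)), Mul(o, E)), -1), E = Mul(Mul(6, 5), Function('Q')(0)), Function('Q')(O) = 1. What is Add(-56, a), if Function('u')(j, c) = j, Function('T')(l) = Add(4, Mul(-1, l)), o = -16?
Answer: Rational(-26545, 474) ≈ -56.002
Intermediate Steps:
E = 30 (E = Mul(Mul(6, 5), 1) = Mul(30, 1) = 30)
a = Rational(-1, 474) (a = Pow(Add(6, Mul(-16, 30)), -1) = Pow(Add(6, -480), -1) = Pow(-474, -1) = Rational(-1, 474) ≈ -0.0021097)
Add(-56, a) = Add(-56, Rational(-1, 474)) = Rational(-26545, 474)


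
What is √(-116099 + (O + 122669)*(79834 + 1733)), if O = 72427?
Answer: √15913279333 ≈ 1.2615e+5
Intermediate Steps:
√(-116099 + (O + 122669)*(79834 + 1733)) = √(-116099 + (72427 + 122669)*(79834 + 1733)) = √(-116099 + 195096*81567) = √(-116099 + 15913395432) = √15913279333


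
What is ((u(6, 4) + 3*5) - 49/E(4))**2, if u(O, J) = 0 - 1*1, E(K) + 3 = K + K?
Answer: 441/25 ≈ 17.640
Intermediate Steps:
E(K) = -3 + 2*K (E(K) = -3 + (K + K) = -3 + 2*K)
u(O, J) = -1 (u(O, J) = 0 - 1 = -1)
((u(6, 4) + 3*5) - 49/E(4))**2 = ((-1 + 3*5) - 49/(-3 + 2*4))**2 = ((-1 + 15) - 49/(-3 + 8))**2 = (14 - 49/5)**2 = (21/5)**2 = 441/25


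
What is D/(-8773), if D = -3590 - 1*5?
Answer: 3595/8773 ≈ 0.40978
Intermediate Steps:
D = -3595 (D = -3590 - 5 = -3595)
D/(-8773) = -3595/(-8773) = -3595*(-1/8773) = 3595/8773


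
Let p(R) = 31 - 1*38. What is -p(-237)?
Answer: 7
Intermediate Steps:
p(R) = -7 (p(R) = 31 - 38 = -7)
-p(-237) = -1*(-7) = 7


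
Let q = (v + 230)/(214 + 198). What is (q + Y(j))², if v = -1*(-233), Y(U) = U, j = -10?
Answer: 13373649/169744 ≈ 78.787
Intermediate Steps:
v = 233
q = 463/412 (q = (233 + 230)/(214 + 198) = 463/412 ≈ 1.1238)
(q + Y(j))² = (463/412 - 10)² = (-3657/412)² = 13373649/169744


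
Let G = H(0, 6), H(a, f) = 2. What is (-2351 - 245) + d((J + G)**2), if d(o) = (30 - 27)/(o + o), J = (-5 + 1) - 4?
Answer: -62303/24 ≈ -2596.0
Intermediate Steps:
G = 2
J = -8 (J = -4 - 4 = -8)
d(o) = 3/(2*o) (d(o) = 3/((2*o)) = 3*(1/(2*o)) = 3/(2*o))
(-2351 - 245) + d((J + G)**2) = (-2351 - 245) + 3/(2*((-8 + 2)**2)) = -2596 + 3/(2*((-6)**2)) = -2596 + (3/2)/36 = -2596 + (3/2)*(1/36) = -2596 + 1/24 = -62303/24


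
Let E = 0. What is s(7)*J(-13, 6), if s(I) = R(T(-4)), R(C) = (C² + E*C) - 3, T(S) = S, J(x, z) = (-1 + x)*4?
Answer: -728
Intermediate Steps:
J(x, z) = -4 + 4*x
R(C) = -3 + C² (R(C) = (C² + 0*C) - 3 = (C² + 0) - 3 = C² - 3 = -3 + C²)
s(I) = 13 (s(I) = -3 + (-4)² = -3 + 16 = 13)
s(7)*J(-13, 6) = 13*(-4 + 4*(-13)) = 13*(-4 - 52) = 13*(-56) = -728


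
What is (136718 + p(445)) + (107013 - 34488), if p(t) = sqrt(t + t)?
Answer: 209243 + sqrt(890) ≈ 2.0927e+5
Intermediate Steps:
p(t) = sqrt(2)*sqrt(t) (p(t) = sqrt(2*t) = sqrt(2)*sqrt(t))
(136718 + p(445)) + (107013 - 34488) = (136718 + sqrt(2)*sqrt(445)) + (107013 - 34488) = (136718 + sqrt(890)) + 72525 = 209243 + sqrt(890)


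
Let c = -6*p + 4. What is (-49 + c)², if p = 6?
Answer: 6561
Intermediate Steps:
c = -32 (c = -6*6 + 4 = -36 + 4 = -32)
(-49 + c)² = (-49 - 32)² = (-81)² = 6561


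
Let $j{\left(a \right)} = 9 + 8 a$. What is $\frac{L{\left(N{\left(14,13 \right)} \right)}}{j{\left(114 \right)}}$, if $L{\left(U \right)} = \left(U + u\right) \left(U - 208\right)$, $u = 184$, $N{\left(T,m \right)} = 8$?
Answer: $- \frac{12800}{307} \approx -41.694$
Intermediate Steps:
$L{\left(U \right)} = \left(-208 + U\right) \left(184 + U\right)$ ($L{\left(U \right)} = \left(U + 184\right) \left(U - 208\right) = \left(184 + U\right) \left(-208 + U\right) = \left(-208 + U\right) \left(184 + U\right)$)
$\frac{L{\left(N{\left(14,13 \right)} \right)}}{j{\left(114 \right)}} = \frac{-38272 + 8^{2} - 192}{9 + 8 \cdot 114} = \frac{-38272 + 64 - 192}{9 + 912} = - \frac{38400}{921} = \left(-38400\right) \frac{1}{921} = - \frac{12800}{307}$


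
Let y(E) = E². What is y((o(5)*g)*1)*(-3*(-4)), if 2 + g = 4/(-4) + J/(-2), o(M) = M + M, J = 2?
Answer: 19200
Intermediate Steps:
o(M) = 2*M
g = -4 (g = -2 + (4/(-4) + 2/(-2)) = -2 + (4*(-¼) + 2*(-½)) = -2 + (-1 - 1) = -2 - 2 = -4)
y((o(5)*g)*1)*(-3*(-4)) = (((2*5)*(-4))*1)²*(-3*(-4)) = ((10*(-4))*1)²*12 = (-40*1)²*12 = (-40)²*12 = 1600*12 = 19200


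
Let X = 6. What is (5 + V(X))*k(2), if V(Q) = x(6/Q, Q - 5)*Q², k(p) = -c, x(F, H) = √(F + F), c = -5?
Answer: 25 + 180*√2 ≈ 279.56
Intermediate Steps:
x(F, H) = √2*√F (x(F, H) = √(2*F) = √2*√F)
k(p) = 5 (k(p) = -1*(-5) = 5)
V(Q) = 2*√3*Q²*√(1/Q) (V(Q) = (√2*√(6/Q))*Q² = (√2*(√6*√(1/Q)))*Q² = (2*√3*√(1/Q))*Q² = 2*√3*Q²*√(1/Q))
(5 + V(X))*k(2) = (5 + 2*√3*6²*√(1/6))*5 = (5 + 2*√3*36*√(⅙))*5 = (5 + 2*√3*36*(√6/6))*5 = (5 + 36*√2)*5 = 25 + 180*√2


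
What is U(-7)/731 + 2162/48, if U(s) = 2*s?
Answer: 789875/17544 ≈ 45.023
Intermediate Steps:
U(-7)/731 + 2162/48 = (2*(-7))/731 + 2162/48 = -14*1/731 + 2162*(1/48) = -14/731 + 1081/24 = 789875/17544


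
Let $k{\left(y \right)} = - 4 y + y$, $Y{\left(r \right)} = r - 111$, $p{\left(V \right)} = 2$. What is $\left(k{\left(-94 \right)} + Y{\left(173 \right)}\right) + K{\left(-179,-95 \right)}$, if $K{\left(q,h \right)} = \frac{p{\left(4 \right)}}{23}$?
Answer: $\frac{7914}{23} \approx 344.09$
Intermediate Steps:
$Y{\left(r \right)} = -111 + r$
$k{\left(y \right)} = - 3 y$
$K{\left(q,h \right)} = \frac{2}{23}$
$\left(k{\left(-94 \right)} + Y{\left(173 \right)}\right) + K{\left(-179,-95 \right)} = \left(\left(-3\right) \left(-94\right) + \left(-111 + 173\right)\right) + \frac{2}{23} = \left(282 + 62\right) + \frac{2}{23} = 344 + \frac{2}{23} = \frac{7914}{23}$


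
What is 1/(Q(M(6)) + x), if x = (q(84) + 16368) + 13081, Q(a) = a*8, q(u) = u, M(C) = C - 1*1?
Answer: 1/29573 ≈ 3.3815e-5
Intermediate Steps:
M(C) = -1 + C (M(C) = C - 1 = -1 + C)
Q(a) = 8*a
x = 29533 (x = (84 + 16368) + 13081 = 16452 + 13081 = 29533)
1/(Q(M(6)) + x) = 1/(8*(-1 + 6) + 29533) = 1/(8*5 + 29533) = 1/(40 + 29533) = 1/29573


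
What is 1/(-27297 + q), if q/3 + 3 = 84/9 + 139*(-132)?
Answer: -1/82322 ≈ -1.2147e-5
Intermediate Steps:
q = -55025 (q = -9 + 3*(84/9 + 139*(-132)) = -9 + 3*(84*(1/9) - 18348) = -9 + 3*(28/3 - 18348) = -9 + 3*(-55016/3) = -9 - 55016 = -55025)
1/(-27297 + q) = 1/(-27297 - 55025) = 1/(-82322) = -1/82322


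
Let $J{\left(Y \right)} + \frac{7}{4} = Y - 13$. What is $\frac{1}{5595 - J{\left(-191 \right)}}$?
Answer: $\frac{4}{23203} \approx 0.00017239$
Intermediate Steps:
$J{\left(Y \right)} = - \frac{59}{4} + Y$ ($J{\left(Y \right)} = - \frac{7}{4} + \left(Y - 13\right) = - \frac{7}{4} + \left(-13 + Y\right) = - \frac{59}{4} + Y$)
$\frac{1}{5595 - J{\left(-191 \right)}} = \frac{1}{5595 - \left(- \frac{59}{4} - 191\right)} = \frac{1}{5595 - - \frac{823}{4}} = \frac{1}{5595 + \frac{823}{4}} = \frac{1}{\frac{23203}{4}} = \frac{4}{23203}$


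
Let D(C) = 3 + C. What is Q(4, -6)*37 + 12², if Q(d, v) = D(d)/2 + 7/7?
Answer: 621/2 ≈ 310.50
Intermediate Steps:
Q(d, v) = 5/2 + d/2 (Q(d, v) = (3 + d)/2 + 7/7 = (3 + d)*(½) + 7*(⅐) = (3/2 + d/2) + 1 = 5/2 + d/2)
Q(4, -6)*37 + 12² = (5/2 + (½)*4)*37 + 12² = (5/2 + 2)*37 + 144 = (9/2)*37 + 144 = 333/2 + 144 = 621/2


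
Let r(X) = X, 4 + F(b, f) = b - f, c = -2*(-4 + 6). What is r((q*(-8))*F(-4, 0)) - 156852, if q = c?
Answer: -157108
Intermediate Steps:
c = -4 (c = -2*2 = -4)
F(b, f) = -4 + b - f (F(b, f) = -4 + (b - f) = -4 + b - f)
q = -4
r((q*(-8))*F(-4, 0)) - 156852 = (-4*(-8))*(-4 - 4 - 1*0) - 156852 = 32*(-4 - 4 + 0) - 156852 = 32*(-8) - 156852 = -256 - 156852 = -157108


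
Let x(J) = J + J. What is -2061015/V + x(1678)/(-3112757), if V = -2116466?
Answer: 582576000769/598913123342 ≈ 0.97272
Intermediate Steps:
x(J) = 2*J
-2061015/V + x(1678)/(-3112757) = -2061015/(-2116466) + (2*1678)/(-3112757) = -2061015*(-1/2116466) + 3356*(-1/3112757) = 187365/192406 - 3356/3112757 = 582576000769/598913123342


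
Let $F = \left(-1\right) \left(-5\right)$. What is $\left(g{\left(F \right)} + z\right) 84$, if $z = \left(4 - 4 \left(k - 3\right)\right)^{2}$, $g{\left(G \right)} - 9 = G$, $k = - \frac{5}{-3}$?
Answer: $\frac{25480}{3} \approx 8493.3$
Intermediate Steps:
$F = 5$
$k = \frac{5}{3}$ ($k = \left(-5\right) \left(- \frac{1}{3}\right) = \frac{5}{3} \approx 1.6667$)
$g{\left(G \right)} = 9 + G$
$z = \frac{784}{9}$ ($z = \left(4 - 4 \left(\frac{5}{3} - 3\right)\right)^{2} = \left(4 - - \frac{16}{3}\right)^{2} = \left(4 + \frac{16}{3}\right)^{2} = \left(\frac{28}{3}\right)^{2} = \frac{784}{9} \approx 87.111$)
$\left(g{\left(F \right)} + z\right) 84 = \left(\left(9 + 5\right) + \frac{784}{9}\right) 84 = \left(14 + \frac{784}{9}\right) 84 = \frac{910}{9} \cdot 84 = \frac{25480}{3}$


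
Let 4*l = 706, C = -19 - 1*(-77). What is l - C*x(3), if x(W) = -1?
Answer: 469/2 ≈ 234.50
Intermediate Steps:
C = 58 (C = -19 + 77 = 58)
l = 353/2 (l = (¼)*706 = 353/2 ≈ 176.50)
l - C*x(3) = 353/2 - 58*(-1) = 353/2 - 1*(-58) = 353/2 + 58 = 469/2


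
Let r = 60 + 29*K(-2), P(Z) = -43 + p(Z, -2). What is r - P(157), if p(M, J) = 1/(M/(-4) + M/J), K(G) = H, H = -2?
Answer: 21199/471 ≈ 45.008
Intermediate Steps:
K(G) = -2
p(M, J) = 1/(-M/4 + M/J) (p(M, J) = 1/(M*(-¼) + M/J) = 1/(-M/4 + M/J))
P(Z) = -43 - 4/(3*Z) (P(Z) = -43 - 4*(-2)/(Z*(-4 - 2)) = -43 - 4*(-2)/(Z*(-6)) = -43 - 4*(-2)*(-⅙)/Z = -43 - 4/(3*Z))
r = 2 (r = 60 + 29*(-2) = 60 - 58 = 2)
r - P(157) = 2 - (-43 - 4/3/157) = 2 - (-43 - 4/3*1/157) = 2 - (-43 - 4/471) = 2 - 1*(-20257/471) = 2 + 20257/471 = 21199/471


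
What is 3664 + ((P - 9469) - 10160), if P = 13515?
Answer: -2450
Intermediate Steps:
3664 + ((P - 9469) - 10160) = 3664 + ((13515 - 9469) - 10160) = 3664 + (4046 - 10160) = 3664 - 6114 = -2450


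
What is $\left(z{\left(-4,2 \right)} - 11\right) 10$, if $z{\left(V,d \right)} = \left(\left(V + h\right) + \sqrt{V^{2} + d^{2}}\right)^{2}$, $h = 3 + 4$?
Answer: $180 + 120 \sqrt{5} \approx 448.33$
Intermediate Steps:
$h = 7$
$z{\left(V,d \right)} = \left(7 + V + \sqrt{V^{2} + d^{2}}\right)^{2}$ ($z{\left(V,d \right)} = \left(\left(V + 7\right) + \sqrt{V^{2} + d^{2}}\right)^{2} = \left(\left(7 + V\right) + \sqrt{V^{2} + d^{2}}\right)^{2} = \left(7 + V + \sqrt{V^{2} + d^{2}}\right)^{2}$)
$\left(z{\left(-4,2 \right)} - 11\right) 10 = \left(\left(7 - 4 + \sqrt{\left(-4\right)^{2} + 2^{2}}\right)^{2} - 11\right) 10 = \left(\left(7 - 4 + \sqrt{16 + 4}\right)^{2} - 11\right) 10 = \left(\left(7 - 4 + \sqrt{20}\right)^{2} - 11\right) 10 = \left(\left(7 - 4 + 2 \sqrt{5}\right)^{2} - 11\right) 10 = \left(\left(3 + 2 \sqrt{5}\right)^{2} - 11\right) 10 = \left(-11 + \left(3 + 2 \sqrt{5}\right)^{2}\right) 10 = -110 + 10 \left(3 + 2 \sqrt{5}\right)^{2}$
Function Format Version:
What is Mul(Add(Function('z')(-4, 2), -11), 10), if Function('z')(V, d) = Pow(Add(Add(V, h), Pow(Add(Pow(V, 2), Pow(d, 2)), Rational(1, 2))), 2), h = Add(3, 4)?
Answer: Add(180, Mul(120, Pow(5, Rational(1, 2)))) ≈ 448.33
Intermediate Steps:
h = 7
Function('z')(V, d) = Pow(Add(7, V, Pow(Add(Pow(V, 2), Pow(d, 2)), Rational(1, 2))), 2) (Function('z')(V, d) = Pow(Add(Add(V, 7), Pow(Add(Pow(V, 2), Pow(d, 2)), Rational(1, 2))), 2) = Pow(Add(Add(7, V), Pow(Add(Pow(V, 2), Pow(d, 2)), Rational(1, 2))), 2) = Pow(Add(7, V, Pow(Add(Pow(V, 2), Pow(d, 2)), Rational(1, 2))), 2))
Mul(Add(Function('z')(-4, 2), -11), 10) = Mul(Add(Pow(Add(7, -4, Pow(Add(Pow(-4, 2), Pow(2, 2)), Rational(1, 2))), 2), -11), 10) = Mul(Add(Pow(Add(7, -4, Pow(Add(16, 4), Rational(1, 2))), 2), -11), 10) = Mul(Add(Pow(Add(7, -4, Pow(20, Rational(1, 2))), 2), -11), 10) = Mul(Add(Pow(Add(7, -4, Mul(2, Pow(5, Rational(1, 2)))), 2), -11), 10) = Mul(Add(Pow(Add(3, Mul(2, Pow(5, Rational(1, 2)))), 2), -11), 10) = Mul(Add(-11, Pow(Add(3, Mul(2, Pow(5, Rational(1, 2)))), 2)), 10) = Add(-110, Mul(10, Pow(Add(3, Mul(2, Pow(5, Rational(1, 2)))), 2)))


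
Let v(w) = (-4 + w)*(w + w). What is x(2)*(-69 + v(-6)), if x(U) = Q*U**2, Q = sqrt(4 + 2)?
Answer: 204*sqrt(6) ≈ 499.70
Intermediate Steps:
Q = sqrt(6) ≈ 2.4495
x(U) = sqrt(6)*U**2
v(w) = 2*w*(-4 + w) (v(w) = (-4 + w)*(2*w) = 2*w*(-4 + w))
x(2)*(-69 + v(-6)) = (sqrt(6)*2**2)*(-69 + 2*(-6)*(-4 - 6)) = (sqrt(6)*4)*(-69 + 2*(-6)*(-10)) = (4*sqrt(6))*(-69 + 120) = (4*sqrt(6))*51 = 204*sqrt(6)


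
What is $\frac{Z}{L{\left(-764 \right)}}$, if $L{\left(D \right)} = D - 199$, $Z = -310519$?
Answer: $\frac{310519}{963} \approx 322.45$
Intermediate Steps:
$L{\left(D \right)} = -199 + D$ ($L{\left(D \right)} = D - 199 = -199 + D$)
$\frac{Z}{L{\left(-764 \right)}} = - \frac{310519}{-199 - 764} = - \frac{310519}{-963} = \left(-310519\right) \left(- \frac{1}{963}\right) = \frac{310519}{963}$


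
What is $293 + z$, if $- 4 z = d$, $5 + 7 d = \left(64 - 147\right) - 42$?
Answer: $\frac{4167}{14} \approx 297.64$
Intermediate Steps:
$d = - \frac{130}{7}$ ($d = - \frac{5}{7} + \frac{\left(64 - 147\right) - 42}{7} = - \frac{5}{7} + \frac{-83 - 42}{7} = - \frac{5}{7} + \frac{1}{7} \left(-125\right) = - \frac{5}{7} - \frac{125}{7} = - \frac{130}{7} \approx -18.571$)
$z = \frac{65}{14}$ ($z = \left(- \frac{1}{4}\right) \left(- \frac{130}{7}\right) = \frac{65}{14} \approx 4.6429$)
$293 + z = 293 + \frac{65}{14} = \frac{4167}{14}$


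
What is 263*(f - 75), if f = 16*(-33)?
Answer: -158589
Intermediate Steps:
f = -528
263*(f - 75) = 263*(-528 - 75) = 263*(-603) = -158589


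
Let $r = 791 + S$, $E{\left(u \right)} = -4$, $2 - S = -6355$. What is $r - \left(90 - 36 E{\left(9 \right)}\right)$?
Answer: $6914$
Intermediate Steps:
$S = 6357$ ($S = 2 - -6355 = 2 + 6355 = 6357$)
$r = 7148$ ($r = 791 + 6357 = 7148$)
$r - \left(90 - 36 E{\left(9 \right)}\right) = 7148 - \left(90 - -144\right) = 7148 - \left(90 + 144\right) = 7148 - 234 = 6914$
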